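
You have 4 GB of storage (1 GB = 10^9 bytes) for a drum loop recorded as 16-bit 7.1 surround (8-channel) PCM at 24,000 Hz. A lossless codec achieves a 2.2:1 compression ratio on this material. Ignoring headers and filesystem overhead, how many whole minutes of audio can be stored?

Uncompressed byte rate = 24,000 × 2 × 8 = 384,000 bytes/s.
After 2.2:1 compression, effective rate ≈ 174545.45 bytes/s.
Capacity = 4 × 1,000,000,000 = 4,000,000,000 bytes.
4,000,000,000 / effective rate ≈ 22916.67 s → 381 minutes.

381 minutes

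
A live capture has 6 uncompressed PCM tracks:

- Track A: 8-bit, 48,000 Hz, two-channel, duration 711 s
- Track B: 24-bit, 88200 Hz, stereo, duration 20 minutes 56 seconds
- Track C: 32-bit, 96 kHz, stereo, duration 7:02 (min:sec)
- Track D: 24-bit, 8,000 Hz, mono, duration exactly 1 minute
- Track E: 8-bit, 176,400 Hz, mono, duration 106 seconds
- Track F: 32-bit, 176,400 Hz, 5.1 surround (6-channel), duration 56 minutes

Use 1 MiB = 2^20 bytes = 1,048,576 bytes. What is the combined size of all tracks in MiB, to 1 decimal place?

Track A: 48,000 × 711 × 1 × 2 = 68,256,000 bytes.
Track B: 20 minutes 56 seconds = 1,256 s; 88,200 × 1,256 × 3 × 2 = 664,675,200 bytes.
Track C: 7:02 (min:sec) = 422 s; 96,000 × 422 × 4 × 2 = 324,096,000 bytes.
Track D: exactly 1 minute = 60 s; 8,000 × 60 × 3 × 1 = 1,440,000 bytes.
Track E: 176,400 × 106 × 1 × 1 = 18,698,400 bytes.
Track F: 56 minutes = 3,360 s; 176,400 × 3,360 × 4 × 6 = 14,224,896,000 bytes.
Total = 15,302,061,600 bytes = 14593.2 MiB.

14593.2 MiB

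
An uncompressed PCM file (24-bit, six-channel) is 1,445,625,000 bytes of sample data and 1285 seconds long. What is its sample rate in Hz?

Bytes = sample_rate × seconds × bytes_per_sample × channels.
sample_rate = 1,445,625,000 / (1,285 × 3 × 6) = 1,445,625,000 / 23,130 = 62,500 Hz.

62,500 Hz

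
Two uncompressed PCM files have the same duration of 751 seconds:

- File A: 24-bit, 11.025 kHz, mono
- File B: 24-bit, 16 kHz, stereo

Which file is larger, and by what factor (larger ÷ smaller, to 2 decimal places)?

File A: 11,025 × 3 × 1 = 33,075 bytes/s.
File B: 16,000 × 3 × 2 = 96,000 bytes/s.
File B is larger; ratio = 72,096,000 / 24,839,325 = 2.90.

File B, by a factor of 2.90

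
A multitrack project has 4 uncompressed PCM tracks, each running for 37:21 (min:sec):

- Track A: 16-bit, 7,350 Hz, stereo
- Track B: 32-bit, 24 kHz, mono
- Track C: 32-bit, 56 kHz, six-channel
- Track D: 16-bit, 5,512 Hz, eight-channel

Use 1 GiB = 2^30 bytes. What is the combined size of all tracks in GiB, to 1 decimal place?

37:21 (min:sec) = 2,241 s.
Track A: 7,350 × 2,241 × 2 × 2 = 65,885,400 bytes.
Track B: 24,000 × 2,241 × 4 × 1 = 215,136,000 bytes.
Track C: 56,000 × 2,241 × 4 × 6 = 3,011,904,000 bytes.
Track D: 5,512 × 2,241 × 2 × 8 = 197,638,272 bytes.
Total = 3,490,563,672 bytes = 3.3 GiB.

3.3 GiB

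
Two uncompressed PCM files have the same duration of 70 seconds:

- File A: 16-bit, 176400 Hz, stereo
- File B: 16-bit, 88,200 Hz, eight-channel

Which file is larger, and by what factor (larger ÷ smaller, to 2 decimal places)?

File B, by a factor of 2.00

File A: 176,400 × 2 × 2 = 705,600 bytes/s.
File B: 88,200 × 2 × 8 = 1,411,200 bytes/s.
File B is larger; ratio = 98,784,000 / 49,392,000 = 2.00.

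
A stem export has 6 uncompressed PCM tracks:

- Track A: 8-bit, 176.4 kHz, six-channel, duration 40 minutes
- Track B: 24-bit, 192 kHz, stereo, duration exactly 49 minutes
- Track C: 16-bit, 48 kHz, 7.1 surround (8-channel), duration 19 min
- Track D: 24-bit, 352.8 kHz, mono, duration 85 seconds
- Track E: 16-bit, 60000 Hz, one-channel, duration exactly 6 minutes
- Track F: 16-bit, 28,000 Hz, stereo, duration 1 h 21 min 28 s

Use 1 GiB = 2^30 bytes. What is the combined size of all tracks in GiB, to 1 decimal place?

7.0 GiB

Track A: 40 minutes = 2,400 s; 176,400 × 2,400 × 1 × 6 = 2,540,160,000 bytes.
Track B: exactly 49 minutes = 2,940 s; 192,000 × 2,940 × 3 × 2 = 3,386,880,000 bytes.
Track C: 19 min = 1,140 s; 48,000 × 1,140 × 2 × 8 = 875,520,000 bytes.
Track D: 352,800 × 85 × 3 × 1 = 89,964,000 bytes.
Track E: exactly 6 minutes = 360 s; 60,000 × 360 × 2 × 1 = 43,200,000 bytes.
Track F: 1 h 21 min 28 s = 4,888 s; 28,000 × 4,888 × 2 × 2 = 547,456,000 bytes.
Total = 7,483,180,000 bytes = 7.0 GiB.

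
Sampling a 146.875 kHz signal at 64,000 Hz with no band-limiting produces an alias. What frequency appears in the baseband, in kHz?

18.875 kHz

Nyquist = 64,000/2 = 32,000 Hz; 146,875 Hz exceeds it.
Alias = |146,875 − 2×64,000| = |146,875 − 128,000| = 18,875 Hz = 18.875 kHz.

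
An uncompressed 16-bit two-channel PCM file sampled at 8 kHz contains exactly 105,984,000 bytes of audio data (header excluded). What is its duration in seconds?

3,312 seconds

Byte rate = 8,000 × 2 × 2 = 32,000 bytes/s.
Duration = 105,984,000 / 32,000 = 3,312 s.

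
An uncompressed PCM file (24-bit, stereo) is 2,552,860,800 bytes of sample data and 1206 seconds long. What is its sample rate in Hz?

352,800 Hz

Bytes = sample_rate × seconds × bytes_per_sample × channels.
sample_rate = 2,552,860,800 / (1,206 × 3 × 2) = 2,552,860,800 / 7,236 = 352,800 Hz.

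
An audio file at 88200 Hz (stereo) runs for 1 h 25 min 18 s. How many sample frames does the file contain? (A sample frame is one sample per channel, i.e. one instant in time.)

451,407,600 sample frames

1 h 25 min 18 s = 5,118 s.
88,200 samples/s × 5,118 s = 451,407,600 frames.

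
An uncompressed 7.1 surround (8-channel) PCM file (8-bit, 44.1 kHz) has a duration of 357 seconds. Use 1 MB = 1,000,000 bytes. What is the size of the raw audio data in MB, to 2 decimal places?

125.95 MB

Bytes = 44,100 samples/s × 357 s × 1 bytes/sample × 8 ch = 125,949,600 bytes.
125,949,600 / 1,000,000 = 125.95 MB.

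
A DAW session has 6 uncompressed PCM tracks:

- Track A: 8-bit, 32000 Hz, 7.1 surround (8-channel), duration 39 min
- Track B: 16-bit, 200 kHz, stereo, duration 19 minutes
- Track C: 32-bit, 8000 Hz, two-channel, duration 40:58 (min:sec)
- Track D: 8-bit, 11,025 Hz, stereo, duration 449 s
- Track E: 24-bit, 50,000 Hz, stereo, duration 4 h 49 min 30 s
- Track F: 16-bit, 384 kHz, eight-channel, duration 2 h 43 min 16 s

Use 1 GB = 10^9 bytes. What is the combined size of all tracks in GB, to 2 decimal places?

67.08 GB

Track A: 39 min = 2,340 s; 32,000 × 2,340 × 1 × 8 = 599,040,000 bytes.
Track B: 19 minutes = 1,140 s; 200,000 × 1,140 × 2 × 2 = 912,000,000 bytes.
Track C: 40:58 (min:sec) = 2,458 s; 8,000 × 2,458 × 4 × 2 = 157,312,000 bytes.
Track D: 11,025 × 449 × 1 × 2 = 9,900,450 bytes.
Track E: 4 h 49 min 30 s = 17,370 s; 50,000 × 17,370 × 3 × 2 = 5,211,000,000 bytes.
Track F: 2 h 43 min 16 s = 9,796 s; 384,000 × 9,796 × 2 × 8 = 60,186,624,000 bytes.
Total = 67,075,876,450 bytes = 67.08 GB.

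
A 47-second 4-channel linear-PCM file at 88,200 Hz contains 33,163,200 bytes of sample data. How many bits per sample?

Bytes per sample = 33,163,200 / (88,200 × 47 × 4) = 33,163,200 / 16,581,600 = 2.
Bit depth = 2 × 8 = 16 bits.

16 bits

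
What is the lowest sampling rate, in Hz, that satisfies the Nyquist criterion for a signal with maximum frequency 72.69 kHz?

Minimum sample rate = 2 × 72,690 Hz = 145,380 Hz.

145,380 Hz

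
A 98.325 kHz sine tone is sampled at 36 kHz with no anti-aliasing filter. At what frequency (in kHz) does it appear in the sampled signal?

9.675 kHz

Nyquist = 36,000/2 = 18,000 Hz; 98,325 Hz exceeds it.
Alias = |98,325 − 3×36,000| = |98,325 − 108,000| = 9,675 Hz = 9.675 kHz.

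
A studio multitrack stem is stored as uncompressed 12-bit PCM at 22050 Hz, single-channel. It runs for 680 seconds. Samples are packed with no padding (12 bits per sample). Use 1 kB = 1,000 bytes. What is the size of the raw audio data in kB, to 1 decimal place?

22491.0 kB

Bits = 22,050 × 680 × 12 × 1 = 179,928,000 bits = 22,491,000 bytes.
22,491,000 / 1,000 = 22491.0 kB.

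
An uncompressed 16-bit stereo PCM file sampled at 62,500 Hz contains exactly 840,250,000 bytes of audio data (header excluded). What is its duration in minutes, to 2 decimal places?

56.02 minutes

Byte rate = 62,500 × 2 × 2 = 250,000 bytes/s.
Duration = 840,250,000 / 250,000 = 3,361 s.
3,361 s / 60 = 56.02 minutes.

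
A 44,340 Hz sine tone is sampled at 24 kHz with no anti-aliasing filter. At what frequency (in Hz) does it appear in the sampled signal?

3,660 Hz

Nyquist = 24,000/2 = 12,000 Hz; 44,340 Hz exceeds it.
Alias = |44,340 − 2×24,000| = |44,340 − 48,000| = 3,660 Hz.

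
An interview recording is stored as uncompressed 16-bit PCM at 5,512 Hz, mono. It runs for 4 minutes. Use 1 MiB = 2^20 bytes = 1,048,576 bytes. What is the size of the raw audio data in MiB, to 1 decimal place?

Duration = 4 minutes = 240 s.
Bytes = 5,512 samples/s × 240 s × 2 bytes/sample × 1 ch = 2,645,760 bytes.
2,645,760 / 1,048,576 = 2.5 MiB.

2.5 MiB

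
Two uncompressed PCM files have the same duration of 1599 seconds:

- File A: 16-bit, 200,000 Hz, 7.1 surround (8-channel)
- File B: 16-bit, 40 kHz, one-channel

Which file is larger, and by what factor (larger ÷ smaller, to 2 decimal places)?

File A: 200,000 × 2 × 8 = 3,200,000 bytes/s.
File B: 40,000 × 2 × 1 = 80,000 bytes/s.
File A is larger; ratio = 5,116,800,000 / 127,920,000 = 40.00.

File A, by a factor of 40.00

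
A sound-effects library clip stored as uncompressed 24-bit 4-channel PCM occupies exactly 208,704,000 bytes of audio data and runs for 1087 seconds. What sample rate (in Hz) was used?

16,000 Hz

Bytes = sample_rate × seconds × bytes_per_sample × channels.
sample_rate = 208,704,000 / (1,087 × 3 × 4) = 208,704,000 / 13,044 = 16,000 Hz.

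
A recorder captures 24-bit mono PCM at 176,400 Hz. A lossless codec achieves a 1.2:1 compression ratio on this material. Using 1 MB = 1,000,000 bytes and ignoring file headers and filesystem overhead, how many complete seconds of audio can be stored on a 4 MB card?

9 seconds

Uncompressed byte rate = 176,400 × 3 × 1 = 529,200 bytes/s.
After 1.2:1 compression, effective rate ≈ 441000 bytes/s.
Capacity = 4 × 1,000,000 = 4,000,000 bytes.
4,000,000 / effective rate ≈ 9.07 s → 9 seconds.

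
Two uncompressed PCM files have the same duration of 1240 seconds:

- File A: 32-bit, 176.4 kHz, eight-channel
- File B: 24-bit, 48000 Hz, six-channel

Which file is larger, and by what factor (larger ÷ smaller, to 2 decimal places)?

File A, by a factor of 6.53

File A: 176,400 × 4 × 8 = 5,644,800 bytes/s.
File B: 48,000 × 3 × 6 = 864,000 bytes/s.
File A is larger; ratio = 6,999,552,000 / 1,071,360,000 = 6.53.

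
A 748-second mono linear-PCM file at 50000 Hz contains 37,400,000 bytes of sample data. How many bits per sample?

Bytes per sample = 37,400,000 / (50,000 × 748 × 1) = 37,400,000 / 37,400,000 = 1.
Bit depth = 1 × 8 = 8 bits.

8 bits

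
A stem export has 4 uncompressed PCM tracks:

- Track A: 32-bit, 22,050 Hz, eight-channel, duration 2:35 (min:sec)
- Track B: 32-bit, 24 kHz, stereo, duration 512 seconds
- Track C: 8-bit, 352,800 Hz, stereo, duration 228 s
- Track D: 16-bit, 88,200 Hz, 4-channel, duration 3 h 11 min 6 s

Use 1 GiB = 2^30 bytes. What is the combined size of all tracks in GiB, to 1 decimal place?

Track A: 2:35 (min:sec) = 155 s; 22,050 × 155 × 4 × 8 = 109,368,000 bytes.
Track B: 24,000 × 512 × 4 × 2 = 98,304,000 bytes.
Track C: 352,800 × 228 × 1 × 2 = 160,876,800 bytes.
Track D: 3 h 11 min 6 s = 11,466 s; 88,200 × 11,466 × 2 × 4 = 8,090,409,600 bytes.
Total = 8,458,958,400 bytes = 7.9 GiB.

7.9 GiB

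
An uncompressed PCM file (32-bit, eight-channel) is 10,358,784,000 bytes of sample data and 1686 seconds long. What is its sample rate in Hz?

192,000 Hz

Bytes = sample_rate × seconds × bytes_per_sample × channels.
sample_rate = 10,358,784,000 / (1,686 × 4 × 8) = 10,358,784,000 / 53,952 = 192,000 Hz.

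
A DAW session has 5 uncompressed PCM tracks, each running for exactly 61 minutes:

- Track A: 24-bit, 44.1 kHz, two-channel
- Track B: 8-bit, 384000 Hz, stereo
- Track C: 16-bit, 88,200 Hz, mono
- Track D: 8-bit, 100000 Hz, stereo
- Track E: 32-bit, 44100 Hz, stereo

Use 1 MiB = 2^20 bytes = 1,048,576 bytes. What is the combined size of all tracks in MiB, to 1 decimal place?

6149.5 MiB

exactly 61 minutes = 3,660 s.
Track A: 44,100 × 3,660 × 3 × 2 = 968,436,000 bytes.
Track B: 384,000 × 3,660 × 1 × 2 = 2,810,880,000 bytes.
Track C: 88,200 × 3,660 × 2 × 1 = 645,624,000 bytes.
Track D: 100,000 × 3,660 × 1 × 2 = 732,000,000 bytes.
Track E: 44,100 × 3,660 × 4 × 2 = 1,291,248,000 bytes.
Total = 6,448,188,000 bytes = 6149.5 MiB.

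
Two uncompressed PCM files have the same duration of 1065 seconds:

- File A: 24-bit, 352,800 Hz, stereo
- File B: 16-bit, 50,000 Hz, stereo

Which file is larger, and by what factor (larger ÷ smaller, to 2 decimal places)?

File A, by a factor of 10.58

File A: 352,800 × 3 × 2 = 2,116,800 bytes/s.
File B: 50,000 × 2 × 2 = 200,000 bytes/s.
File A is larger; ratio = 2,254,392,000 / 213,000,000 = 10.58.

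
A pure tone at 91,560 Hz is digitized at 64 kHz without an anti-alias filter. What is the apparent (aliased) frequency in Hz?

27,560 Hz

Nyquist = 64,000/2 = 32,000 Hz; 91,560 Hz exceeds it.
Alias = |91,560 − 1×64,000| = |91,560 − 64,000| = 27,560 Hz.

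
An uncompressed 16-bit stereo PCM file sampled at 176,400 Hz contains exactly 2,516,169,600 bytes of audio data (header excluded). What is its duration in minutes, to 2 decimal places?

59.43 minutes

Byte rate = 176,400 × 2 × 2 = 705,600 bytes/s.
Duration = 2,516,169,600 / 705,600 = 3,566 s.
3,566 s / 60 = 59.43 minutes.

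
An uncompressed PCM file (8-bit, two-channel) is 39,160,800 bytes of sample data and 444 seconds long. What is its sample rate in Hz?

44,100 Hz

Bytes = sample_rate × seconds × bytes_per_sample × channels.
sample_rate = 39,160,800 / (444 × 1 × 2) = 39,160,800 / 888 = 44,100 Hz.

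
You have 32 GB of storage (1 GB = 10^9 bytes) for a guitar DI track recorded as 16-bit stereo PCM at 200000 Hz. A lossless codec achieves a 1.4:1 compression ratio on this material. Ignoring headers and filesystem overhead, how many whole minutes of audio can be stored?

933 minutes

Uncompressed byte rate = 200,000 × 2 × 2 = 800,000 bytes/s.
After 1.4:1 compression, effective rate ≈ 571428.57 bytes/s.
Capacity = 32 × 1,000,000,000 = 32,000,000,000 bytes.
32,000,000,000 / effective rate ≈ 56000 s → 933 minutes.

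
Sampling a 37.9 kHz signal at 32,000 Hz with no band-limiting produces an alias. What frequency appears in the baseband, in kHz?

Nyquist = 32,000/2 = 16,000 Hz; 37,900 Hz exceeds it.
Alias = |37,900 − 1×32,000| = |37,900 − 32,000| = 5,900 Hz = 5.9 kHz.

5.9 kHz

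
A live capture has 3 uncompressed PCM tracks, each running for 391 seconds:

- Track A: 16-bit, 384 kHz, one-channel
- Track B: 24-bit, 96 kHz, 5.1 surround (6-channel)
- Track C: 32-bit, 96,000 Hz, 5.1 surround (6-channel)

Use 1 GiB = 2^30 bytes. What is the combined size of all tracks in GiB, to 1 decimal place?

Track A: 384,000 × 391 × 2 × 1 = 300,288,000 bytes.
Track B: 96,000 × 391 × 3 × 6 = 675,648,000 bytes.
Track C: 96,000 × 391 × 4 × 6 = 900,864,000 bytes.
Total = 1,876,800,000 bytes = 1.7 GiB.

1.7 GiB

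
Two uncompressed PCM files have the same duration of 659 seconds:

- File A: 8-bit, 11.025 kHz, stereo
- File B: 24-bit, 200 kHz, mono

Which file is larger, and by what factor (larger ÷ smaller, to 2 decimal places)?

File A: 11,025 × 1 × 2 = 22,050 bytes/s.
File B: 200,000 × 3 × 1 = 600,000 bytes/s.
File B is larger; ratio = 395,400,000 / 14,530,950 = 27.21.

File B, by a factor of 27.21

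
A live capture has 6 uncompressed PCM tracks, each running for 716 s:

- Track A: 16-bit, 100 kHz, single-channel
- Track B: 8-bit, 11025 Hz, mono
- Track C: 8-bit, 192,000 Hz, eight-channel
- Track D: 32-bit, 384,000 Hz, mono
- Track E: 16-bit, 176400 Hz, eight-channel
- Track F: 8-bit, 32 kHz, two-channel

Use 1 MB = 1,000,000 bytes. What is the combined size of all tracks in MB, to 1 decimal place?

4417.3 MB

Track A: 100,000 × 716 × 2 × 1 = 143,200,000 bytes.
Track B: 11,025 × 716 × 1 × 1 = 7,893,900 bytes.
Track C: 192,000 × 716 × 1 × 8 = 1,099,776,000 bytes.
Track D: 384,000 × 716 × 4 × 1 = 1,099,776,000 bytes.
Track E: 176,400 × 716 × 2 × 8 = 2,020,838,400 bytes.
Track F: 32,000 × 716 × 1 × 2 = 45,824,000 bytes.
Total = 4,417,308,300 bytes = 4417.3 MB.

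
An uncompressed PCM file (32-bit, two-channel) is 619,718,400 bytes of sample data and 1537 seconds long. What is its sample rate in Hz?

50,400 Hz

Bytes = sample_rate × seconds × bytes_per_sample × channels.
sample_rate = 619,718,400 / (1,537 × 4 × 2) = 619,718,400 / 12,296 = 50,400 Hz.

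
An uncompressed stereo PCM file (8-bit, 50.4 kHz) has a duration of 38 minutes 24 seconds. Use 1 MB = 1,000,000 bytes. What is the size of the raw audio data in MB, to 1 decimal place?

232.2 MB

Duration = 38 minutes 24 seconds = 2,304 s.
Bytes = 50,400 samples/s × 2,304 s × 1 bytes/sample × 2 ch = 232,243,200 bytes.
232,243,200 / 1,000,000 = 232.2 MB.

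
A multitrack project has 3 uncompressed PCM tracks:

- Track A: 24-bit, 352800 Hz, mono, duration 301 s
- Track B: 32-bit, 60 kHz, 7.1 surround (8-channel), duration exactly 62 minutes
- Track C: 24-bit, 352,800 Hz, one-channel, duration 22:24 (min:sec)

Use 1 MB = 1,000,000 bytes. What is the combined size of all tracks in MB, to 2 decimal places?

Track A: 352,800 × 301 × 3 × 1 = 318,578,400 bytes.
Track B: exactly 62 minutes = 3,720 s; 60,000 × 3,720 × 4 × 8 = 7,142,400,000 bytes.
Track C: 22:24 (min:sec) = 1,344 s; 352,800 × 1,344 × 3 × 1 = 1,422,489,600 bytes.
Total = 8,883,468,000 bytes = 8883.47 MB.

8883.47 MB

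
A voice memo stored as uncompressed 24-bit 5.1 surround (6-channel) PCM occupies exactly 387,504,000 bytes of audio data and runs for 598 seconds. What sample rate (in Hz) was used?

36,000 Hz

Bytes = sample_rate × seconds × bytes_per_sample × channels.
sample_rate = 387,504,000 / (598 × 3 × 6) = 387,504,000 / 10,764 = 36,000 Hz.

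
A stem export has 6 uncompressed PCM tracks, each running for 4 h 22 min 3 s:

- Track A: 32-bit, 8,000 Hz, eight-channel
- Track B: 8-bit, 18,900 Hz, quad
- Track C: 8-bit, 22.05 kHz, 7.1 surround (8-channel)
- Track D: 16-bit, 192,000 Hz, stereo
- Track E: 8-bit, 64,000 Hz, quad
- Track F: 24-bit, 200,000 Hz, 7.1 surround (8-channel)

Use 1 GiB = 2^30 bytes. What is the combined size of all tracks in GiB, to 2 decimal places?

92.72 GiB

4 h 22 min 3 s = 15,723 s.
Track A: 8,000 × 15,723 × 4 × 8 = 4,025,088,000 bytes.
Track B: 18,900 × 15,723 × 1 × 4 = 1,188,658,800 bytes.
Track C: 22,050 × 15,723 × 1 × 8 = 2,773,537,200 bytes.
Track D: 192,000 × 15,723 × 2 × 2 = 12,075,264,000 bytes.
Track E: 64,000 × 15,723 × 1 × 4 = 4,025,088,000 bytes.
Track F: 200,000 × 15,723 × 3 × 8 = 75,470,400,000 bytes.
Total = 99,558,036,000 bytes = 92.72 GiB.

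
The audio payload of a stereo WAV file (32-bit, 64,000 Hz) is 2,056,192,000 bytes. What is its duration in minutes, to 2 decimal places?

Byte rate = 64,000 × 4 × 2 = 512,000 bytes/s.
Duration = 2,056,192,000 / 512,000 = 4,016 s.
4,016 s / 60 = 66.93 minutes.

66.93 minutes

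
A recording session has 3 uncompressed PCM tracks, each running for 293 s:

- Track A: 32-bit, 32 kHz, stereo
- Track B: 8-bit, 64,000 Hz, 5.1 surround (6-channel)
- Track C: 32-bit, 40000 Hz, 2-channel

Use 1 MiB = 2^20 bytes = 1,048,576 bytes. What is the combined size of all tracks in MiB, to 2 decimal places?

268.25 MiB

Track A: 32,000 × 293 × 4 × 2 = 75,008,000 bytes.
Track B: 64,000 × 293 × 1 × 6 = 112,512,000 bytes.
Track C: 40,000 × 293 × 4 × 2 = 93,760,000 bytes.
Total = 281,280,000 bytes = 268.25 MiB.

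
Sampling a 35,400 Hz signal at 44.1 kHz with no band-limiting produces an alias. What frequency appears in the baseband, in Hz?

8,700 Hz

Nyquist = 44,100/2 = 22,050 Hz; 35,400 Hz exceeds it.
Alias = |35,400 − 1×44,100| = |35,400 − 44,100| = 8,700 Hz.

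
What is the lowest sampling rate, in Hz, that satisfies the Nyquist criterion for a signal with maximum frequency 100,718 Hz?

201,436 Hz

Minimum sample rate = 2 × 100,718 Hz = 201,436 Hz.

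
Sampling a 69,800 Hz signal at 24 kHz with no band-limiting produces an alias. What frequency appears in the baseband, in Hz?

Nyquist = 24,000/2 = 12,000 Hz; 69,800 Hz exceeds it.
Alias = |69,800 − 3×24,000| = |69,800 − 72,000| = 2,200 Hz.

2,200 Hz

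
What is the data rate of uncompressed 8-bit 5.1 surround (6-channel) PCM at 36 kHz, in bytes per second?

Bit rate = 36,000 × 8 × 6 = 1,728,000 bits/s.
1,728,000 / 8 = 216,000 bytes/s.

216,000 bytes/s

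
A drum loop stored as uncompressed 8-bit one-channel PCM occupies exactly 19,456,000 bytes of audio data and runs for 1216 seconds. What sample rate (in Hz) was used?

16,000 Hz

Bytes = sample_rate × seconds × bytes_per_sample × channels.
sample_rate = 19,456,000 / (1,216 × 1 × 1) = 19,456,000 / 1,216 = 16,000 Hz.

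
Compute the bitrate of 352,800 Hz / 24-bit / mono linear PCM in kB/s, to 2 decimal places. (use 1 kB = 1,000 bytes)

1058.40 kB/s

Bit rate = 352,800 × 24 × 1 = 8,467,200 bits/s.
8,467,200 / 8 = 1,058,400 B/s = 1058.40 kB/s.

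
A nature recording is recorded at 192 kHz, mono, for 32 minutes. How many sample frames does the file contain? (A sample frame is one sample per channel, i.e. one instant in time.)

32 minutes = 1,920 s.
192,000 samples/s × 1,920 s = 368,640,000 frames.

368,640,000 sample frames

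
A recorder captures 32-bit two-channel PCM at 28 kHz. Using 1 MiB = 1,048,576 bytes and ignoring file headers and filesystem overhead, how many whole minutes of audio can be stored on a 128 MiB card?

Uncompressed byte rate = 28,000 × 4 × 2 = 224,000 bytes/s.
Capacity = 128 × 1,048,576 = 134,217,728 bytes.
134,217,728 / 224,000 ≈ 599.19 s → 9 minutes.

9 minutes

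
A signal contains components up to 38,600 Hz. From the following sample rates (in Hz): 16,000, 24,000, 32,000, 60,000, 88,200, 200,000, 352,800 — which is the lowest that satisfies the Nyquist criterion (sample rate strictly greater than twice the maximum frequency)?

Need sample rate > 2 × 38,600 = 77,200 Hz.
Lowest listed rate above 77,200 Hz is 88,200 Hz.

88,200 Hz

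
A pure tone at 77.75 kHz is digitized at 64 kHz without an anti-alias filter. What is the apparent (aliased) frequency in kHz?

13.75 kHz

Nyquist = 64,000/2 = 32,000 Hz; 77,750 Hz exceeds it.
Alias = |77,750 − 1×64,000| = |77,750 − 64,000| = 13,750 Hz = 13.75 kHz.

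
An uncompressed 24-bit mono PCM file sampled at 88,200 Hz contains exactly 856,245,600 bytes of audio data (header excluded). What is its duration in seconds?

3,236 seconds

Byte rate = 88,200 × 3 × 1 = 264,600 bytes/s.
Duration = 856,245,600 / 264,600 = 3,236 s.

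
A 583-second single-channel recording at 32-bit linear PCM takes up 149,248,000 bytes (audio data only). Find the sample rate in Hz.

64,000 Hz

Bytes = sample_rate × seconds × bytes_per_sample × channels.
sample_rate = 149,248,000 / (583 × 4 × 1) = 149,248,000 / 2,332 = 64,000 Hz.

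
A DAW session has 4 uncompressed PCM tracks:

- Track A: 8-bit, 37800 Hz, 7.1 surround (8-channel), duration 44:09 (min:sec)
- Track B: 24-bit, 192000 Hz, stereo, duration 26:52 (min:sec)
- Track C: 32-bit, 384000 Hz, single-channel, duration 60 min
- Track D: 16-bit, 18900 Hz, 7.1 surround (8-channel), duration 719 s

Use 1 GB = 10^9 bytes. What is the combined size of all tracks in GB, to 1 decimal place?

Track A: 44:09 (min:sec) = 2,649 s; 37,800 × 2,649 × 1 × 8 = 801,057,600 bytes.
Track B: 26:52 (min:sec) = 1,612 s; 192,000 × 1,612 × 3 × 2 = 1,857,024,000 bytes.
Track C: 60 min = 3,600 s; 384,000 × 3,600 × 4 × 1 = 5,529,600,000 bytes.
Track D: 18,900 × 719 × 2 × 8 = 217,425,600 bytes.
Total = 8,405,107,200 bytes = 8.4 GB.

8.4 GB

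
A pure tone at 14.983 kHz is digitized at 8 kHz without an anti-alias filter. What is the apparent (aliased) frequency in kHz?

Nyquist = 8,000/2 = 4,000 Hz; 14,983 Hz exceeds it.
Alias = |14,983 − 2×8,000| = |14,983 − 16,000| = 1,017 Hz = 1.017 kHz.

1.017 kHz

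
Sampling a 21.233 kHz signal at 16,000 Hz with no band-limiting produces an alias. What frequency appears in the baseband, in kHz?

Nyquist = 16,000/2 = 8,000 Hz; 21,233 Hz exceeds it.
Alias = |21,233 − 1×16,000| = |21,233 − 16,000| = 5,233 Hz = 5.233 kHz.

5.233 kHz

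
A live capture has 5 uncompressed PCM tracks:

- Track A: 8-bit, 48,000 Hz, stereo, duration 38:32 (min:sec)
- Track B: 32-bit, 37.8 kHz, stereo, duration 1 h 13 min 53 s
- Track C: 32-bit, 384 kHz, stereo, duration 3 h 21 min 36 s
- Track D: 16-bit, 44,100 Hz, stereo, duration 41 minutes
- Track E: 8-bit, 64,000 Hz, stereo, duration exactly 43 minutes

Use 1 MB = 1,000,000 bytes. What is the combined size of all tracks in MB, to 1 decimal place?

39485.6 MB

Track A: 38:32 (min:sec) = 2,312 s; 48,000 × 2,312 × 1 × 2 = 221,952,000 bytes.
Track B: 1 h 13 min 53 s = 4,433 s; 37,800 × 4,433 × 4 × 2 = 1,340,539,200 bytes.
Track C: 3 h 21 min 36 s = 12,096 s; 384,000 × 12,096 × 4 × 2 = 37,158,912,000 bytes.
Track D: 41 minutes = 2,460 s; 44,100 × 2,460 × 2 × 2 = 433,944,000 bytes.
Track E: exactly 43 minutes = 2,580 s; 64,000 × 2,580 × 1 × 2 = 330,240,000 bytes.
Total = 39,485,587,200 bytes = 39485.6 MB.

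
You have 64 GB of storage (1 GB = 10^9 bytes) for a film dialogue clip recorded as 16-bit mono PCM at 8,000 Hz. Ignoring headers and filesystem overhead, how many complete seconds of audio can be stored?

Uncompressed byte rate = 8,000 × 2 × 1 = 16,000 bytes/s.
Capacity = 64 × 1,000,000,000 = 64,000,000,000 bytes.
64,000,000,000 / 16,000 ≈ 4000000 s → 4,000,000 seconds.

4,000,000 seconds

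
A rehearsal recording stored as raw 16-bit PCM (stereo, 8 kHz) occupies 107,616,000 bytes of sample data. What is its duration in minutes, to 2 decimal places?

56.05 minutes

Byte rate = 8,000 × 2 × 2 = 32,000 bytes/s.
Duration = 107,616,000 / 32,000 = 3,363 s.
3,363 s / 60 = 56.05 minutes.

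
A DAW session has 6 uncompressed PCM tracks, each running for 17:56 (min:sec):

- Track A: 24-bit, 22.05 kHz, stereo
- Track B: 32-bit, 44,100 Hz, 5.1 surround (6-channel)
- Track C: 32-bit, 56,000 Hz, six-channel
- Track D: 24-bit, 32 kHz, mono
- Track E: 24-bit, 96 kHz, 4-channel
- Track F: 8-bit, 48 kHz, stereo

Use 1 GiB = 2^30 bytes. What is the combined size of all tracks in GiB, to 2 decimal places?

3.89 GiB

17:56 (min:sec) = 1,076 s.
Track A: 22,050 × 1,076 × 3 × 2 = 142,354,800 bytes.
Track B: 44,100 × 1,076 × 4 × 6 = 1,138,838,400 bytes.
Track C: 56,000 × 1,076 × 4 × 6 = 1,446,144,000 bytes.
Track D: 32,000 × 1,076 × 3 × 1 = 103,296,000 bytes.
Track E: 96,000 × 1,076 × 3 × 4 = 1,239,552,000 bytes.
Track F: 48,000 × 1,076 × 1 × 2 = 103,296,000 bytes.
Total = 4,173,481,200 bytes = 3.89 GiB.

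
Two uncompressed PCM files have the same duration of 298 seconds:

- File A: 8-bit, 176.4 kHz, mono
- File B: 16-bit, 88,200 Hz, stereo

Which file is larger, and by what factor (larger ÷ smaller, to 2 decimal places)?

File A: 176,400 × 1 × 1 = 176,400 bytes/s.
File B: 88,200 × 2 × 2 = 352,800 bytes/s.
File B is larger; ratio = 105,134,400 / 52,567,200 = 2.00.

File B, by a factor of 2.00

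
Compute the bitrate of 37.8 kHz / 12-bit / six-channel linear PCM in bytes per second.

340,200 bytes/s

Bit rate = 37,800 × 12 × 6 = 2,721,600 bits/s.
2,721,600 / 8 = 340,200 bytes/s.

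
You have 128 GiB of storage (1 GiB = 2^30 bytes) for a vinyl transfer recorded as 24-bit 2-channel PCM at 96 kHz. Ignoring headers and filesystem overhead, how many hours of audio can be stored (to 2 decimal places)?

Uncompressed byte rate = 96,000 × 3 × 2 = 576,000 bytes/s.
Capacity = 128 × 1,073,741,824 = 137,438,953,472 bytes.
137,438,953,472 / 576,000 ≈ 238609.29 s → 66.28 hours.

66.28 hours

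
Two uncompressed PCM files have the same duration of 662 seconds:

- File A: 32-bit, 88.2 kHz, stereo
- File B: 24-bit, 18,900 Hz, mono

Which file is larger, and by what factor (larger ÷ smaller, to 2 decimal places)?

File A, by a factor of 12.44

File A: 88,200 × 4 × 2 = 705,600 bytes/s.
File B: 18,900 × 3 × 1 = 56,700 bytes/s.
File A is larger; ratio = 467,107,200 / 37,535,400 = 12.44.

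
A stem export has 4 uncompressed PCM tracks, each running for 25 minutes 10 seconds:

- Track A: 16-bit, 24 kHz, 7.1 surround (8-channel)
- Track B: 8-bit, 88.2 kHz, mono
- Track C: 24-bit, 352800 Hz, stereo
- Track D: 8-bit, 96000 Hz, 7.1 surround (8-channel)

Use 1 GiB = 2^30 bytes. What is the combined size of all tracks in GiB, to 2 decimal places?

4.72 GiB

25 minutes 10 seconds = 1,510 s.
Track A: 24,000 × 1,510 × 2 × 8 = 579,840,000 bytes.
Track B: 88,200 × 1,510 × 1 × 1 = 133,182,000 bytes.
Track C: 352,800 × 1,510 × 3 × 2 = 3,196,368,000 bytes.
Track D: 96,000 × 1,510 × 1 × 8 = 1,159,680,000 bytes.
Total = 5,069,070,000 bytes = 4.72 GiB.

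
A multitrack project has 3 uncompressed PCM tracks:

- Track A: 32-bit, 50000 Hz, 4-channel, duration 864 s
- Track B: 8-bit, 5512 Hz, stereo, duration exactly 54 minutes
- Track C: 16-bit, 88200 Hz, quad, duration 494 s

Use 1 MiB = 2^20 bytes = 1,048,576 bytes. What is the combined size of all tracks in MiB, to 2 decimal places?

Track A: 50,000 × 864 × 4 × 4 = 691,200,000 bytes.
Track B: exactly 54 minutes = 3,240 s; 5,512 × 3,240 × 1 × 2 = 35,717,760 bytes.
Track C: 88,200 × 494 × 2 × 4 = 348,566,400 bytes.
Total = 1,075,484,160 bytes = 1025.66 MiB.

1025.66 MiB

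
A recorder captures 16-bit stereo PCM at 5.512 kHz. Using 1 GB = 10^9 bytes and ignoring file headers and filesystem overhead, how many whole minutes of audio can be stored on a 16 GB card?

12,094 minutes

Uncompressed byte rate = 5,512 × 2 × 2 = 22,048 bytes/s.
Capacity = 16 × 1,000,000,000 = 16,000,000,000 bytes.
16,000,000,000 / 22,048 ≈ 725689.4 s → 12,094 minutes.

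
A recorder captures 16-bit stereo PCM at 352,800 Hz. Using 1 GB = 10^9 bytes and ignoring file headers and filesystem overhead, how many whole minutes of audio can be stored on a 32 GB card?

377 minutes

Uncompressed byte rate = 352,800 × 2 × 2 = 1,411,200 bytes/s.
Capacity = 32 × 1,000,000,000 = 32,000,000,000 bytes.
32,000,000,000 / 1,411,200 ≈ 22675.74 s → 377 minutes.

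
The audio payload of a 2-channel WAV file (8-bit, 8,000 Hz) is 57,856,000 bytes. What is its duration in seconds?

Byte rate = 8,000 × 1 × 2 = 16,000 bytes/s.
Duration = 57,856,000 / 16,000 = 3,616 s.

3,616 seconds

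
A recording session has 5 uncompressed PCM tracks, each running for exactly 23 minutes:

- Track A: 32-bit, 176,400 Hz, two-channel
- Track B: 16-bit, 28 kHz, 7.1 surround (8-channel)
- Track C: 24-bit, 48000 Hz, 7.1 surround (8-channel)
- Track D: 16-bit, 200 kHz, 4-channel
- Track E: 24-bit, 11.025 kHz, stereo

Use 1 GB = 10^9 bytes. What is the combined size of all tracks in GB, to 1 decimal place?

6.5 GB

exactly 23 minutes = 1,380 s.
Track A: 176,400 × 1,380 × 4 × 2 = 1,947,456,000 bytes.
Track B: 28,000 × 1,380 × 2 × 8 = 618,240,000 bytes.
Track C: 48,000 × 1,380 × 3 × 8 = 1,589,760,000 bytes.
Track D: 200,000 × 1,380 × 2 × 4 = 2,208,000,000 bytes.
Track E: 11,025 × 1,380 × 3 × 2 = 91,287,000 bytes.
Total = 6,454,743,000 bytes = 6.5 GB.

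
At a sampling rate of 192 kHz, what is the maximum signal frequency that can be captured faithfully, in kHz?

Nyquist frequency = sample rate / 2 = 192,000 / 2 = 96 kHz.

96 kHz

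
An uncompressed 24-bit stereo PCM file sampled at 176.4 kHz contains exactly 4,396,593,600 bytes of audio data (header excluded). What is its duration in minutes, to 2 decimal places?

Byte rate = 176,400 × 3 × 2 = 1,058,400 bytes/s.
Duration = 4,396,593,600 / 1,058,400 = 4,154 s.
4,154 s / 60 = 69.23 minutes.

69.23 minutes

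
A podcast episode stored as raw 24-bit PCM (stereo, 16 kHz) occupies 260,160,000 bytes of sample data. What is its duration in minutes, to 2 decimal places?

Byte rate = 16,000 × 3 × 2 = 96,000 bytes/s.
Duration = 260,160,000 / 96,000 = 2,710 s.
2,710 s / 60 = 45.17 minutes.

45.17 minutes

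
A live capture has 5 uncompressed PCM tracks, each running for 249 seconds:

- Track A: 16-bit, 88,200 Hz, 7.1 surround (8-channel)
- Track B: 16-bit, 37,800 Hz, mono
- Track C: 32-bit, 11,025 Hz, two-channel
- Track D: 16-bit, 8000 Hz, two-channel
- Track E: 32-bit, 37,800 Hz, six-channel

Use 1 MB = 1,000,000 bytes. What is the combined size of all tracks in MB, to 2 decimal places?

626.04 MB

Track A: 88,200 × 249 × 2 × 8 = 351,388,800 bytes.
Track B: 37,800 × 249 × 2 × 1 = 18,824,400 bytes.
Track C: 11,025 × 249 × 4 × 2 = 21,961,800 bytes.
Track D: 8,000 × 249 × 2 × 2 = 7,968,000 bytes.
Track E: 37,800 × 249 × 4 × 6 = 225,892,800 bytes.
Total = 626,035,800 bytes = 626.04 MB.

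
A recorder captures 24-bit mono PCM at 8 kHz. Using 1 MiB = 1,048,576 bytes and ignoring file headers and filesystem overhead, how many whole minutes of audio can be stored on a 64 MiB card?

46 minutes

Uncompressed byte rate = 8,000 × 3 × 1 = 24,000 bytes/s.
Capacity = 64 × 1,048,576 = 67,108,864 bytes.
67,108,864 / 24,000 ≈ 2796.2 s → 46 minutes.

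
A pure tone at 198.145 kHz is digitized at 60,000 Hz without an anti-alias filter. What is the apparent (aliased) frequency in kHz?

18.145 kHz

Nyquist = 60,000/2 = 30,000 Hz; 198,145 Hz exceeds it.
Alias = |198,145 − 3×60,000| = |198,145 − 180,000| = 18,145 Hz = 18.145 kHz.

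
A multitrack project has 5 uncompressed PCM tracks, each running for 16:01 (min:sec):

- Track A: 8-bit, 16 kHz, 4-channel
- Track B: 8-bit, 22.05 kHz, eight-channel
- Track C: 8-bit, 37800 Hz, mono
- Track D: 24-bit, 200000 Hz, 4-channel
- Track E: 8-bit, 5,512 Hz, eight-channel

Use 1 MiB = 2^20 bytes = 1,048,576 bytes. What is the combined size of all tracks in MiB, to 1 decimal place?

2494.9 MiB

16:01 (min:sec) = 961 s.
Track A: 16,000 × 961 × 1 × 4 = 61,504,000 bytes.
Track B: 22,050 × 961 × 1 × 8 = 169,520,400 bytes.
Track C: 37,800 × 961 × 1 × 1 = 36,325,800 bytes.
Track D: 200,000 × 961 × 3 × 4 = 2,306,400,000 bytes.
Track E: 5,512 × 961 × 1 × 8 = 42,376,256 bytes.
Total = 2,616,126,456 bytes = 2494.9 MiB.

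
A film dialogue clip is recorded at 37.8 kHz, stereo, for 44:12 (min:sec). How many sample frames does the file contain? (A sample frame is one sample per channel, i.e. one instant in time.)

44:12 (min:sec) = 2,652 s.
37,800 samples/s × 2,652 s = 100,245,600 frames.

100,245,600 sample frames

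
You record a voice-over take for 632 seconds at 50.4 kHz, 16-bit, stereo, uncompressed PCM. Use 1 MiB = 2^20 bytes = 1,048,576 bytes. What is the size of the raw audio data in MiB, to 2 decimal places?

121.51 MiB

Bytes = 50,400 samples/s × 632 s × 2 bytes/sample × 2 ch = 127,411,200 bytes.
127,411,200 / 1,048,576 = 121.51 MiB.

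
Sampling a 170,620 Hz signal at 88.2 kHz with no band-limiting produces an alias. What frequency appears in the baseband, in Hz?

5,780 Hz

Nyquist = 88,200/2 = 44,100 Hz; 170,620 Hz exceeds it.
Alias = |170,620 − 2×88,200| = |170,620 − 176,400| = 5,780 Hz.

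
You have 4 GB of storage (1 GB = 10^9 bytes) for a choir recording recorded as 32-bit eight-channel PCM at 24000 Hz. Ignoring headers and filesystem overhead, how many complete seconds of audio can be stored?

Uncompressed byte rate = 24,000 × 4 × 8 = 768,000 bytes/s.
Capacity = 4 × 1,000,000,000 = 4,000,000,000 bytes.
4,000,000,000 / 768,000 ≈ 5208.33 s → 5,208 seconds.

5,208 seconds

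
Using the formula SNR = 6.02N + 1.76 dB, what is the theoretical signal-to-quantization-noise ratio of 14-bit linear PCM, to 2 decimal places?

86.04 dB

6.02 × 14 + 1.76 = 86.04 dB.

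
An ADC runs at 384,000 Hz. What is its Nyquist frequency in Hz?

192,000 Hz

Nyquist frequency = sample rate / 2 = 384,000 / 2 = 192,000 Hz.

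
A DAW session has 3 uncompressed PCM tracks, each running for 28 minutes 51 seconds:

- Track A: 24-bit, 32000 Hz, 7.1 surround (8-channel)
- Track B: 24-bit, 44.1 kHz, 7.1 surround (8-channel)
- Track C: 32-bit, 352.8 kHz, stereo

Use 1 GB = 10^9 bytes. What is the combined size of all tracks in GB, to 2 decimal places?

28 minutes 51 seconds = 1,731 s.
Track A: 32,000 × 1,731 × 3 × 8 = 1,329,408,000 bytes.
Track B: 44,100 × 1,731 × 3 × 8 = 1,832,090,400 bytes.
Track C: 352,800 × 1,731 × 4 × 2 = 4,885,574,400 bytes.
Total = 8,047,072,800 bytes = 8.05 GB.

8.05 GB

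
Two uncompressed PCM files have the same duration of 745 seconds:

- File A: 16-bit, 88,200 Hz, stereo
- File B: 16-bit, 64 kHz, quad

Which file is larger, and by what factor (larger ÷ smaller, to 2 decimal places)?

File A: 88,200 × 2 × 2 = 352,800 bytes/s.
File B: 64,000 × 2 × 4 = 512,000 bytes/s.
File B is larger; ratio = 381,440,000 / 262,836,000 = 1.45.

File B, by a factor of 1.45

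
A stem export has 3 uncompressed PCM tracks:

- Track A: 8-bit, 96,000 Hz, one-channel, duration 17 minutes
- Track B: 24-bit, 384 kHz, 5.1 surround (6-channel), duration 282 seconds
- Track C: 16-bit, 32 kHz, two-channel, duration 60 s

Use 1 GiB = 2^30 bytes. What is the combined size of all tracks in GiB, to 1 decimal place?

Track A: 17 minutes = 1,020 s; 96,000 × 1,020 × 1 × 1 = 97,920,000 bytes.
Track B: 384,000 × 282 × 3 × 6 = 1,949,184,000 bytes.
Track C: 32,000 × 60 × 2 × 2 = 7,680,000 bytes.
Total = 2,054,784,000 bytes = 1.9 GiB.

1.9 GiB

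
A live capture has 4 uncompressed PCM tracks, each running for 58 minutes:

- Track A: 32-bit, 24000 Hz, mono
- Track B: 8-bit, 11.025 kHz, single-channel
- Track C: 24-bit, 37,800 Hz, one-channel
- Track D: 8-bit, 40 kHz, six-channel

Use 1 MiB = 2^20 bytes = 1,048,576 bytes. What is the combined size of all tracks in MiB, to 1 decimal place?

1528.1 MiB

58 minutes = 3,480 s.
Track A: 24,000 × 3,480 × 4 × 1 = 334,080,000 bytes.
Track B: 11,025 × 3,480 × 1 × 1 = 38,367,000 bytes.
Track C: 37,800 × 3,480 × 3 × 1 = 394,632,000 bytes.
Track D: 40,000 × 3,480 × 1 × 6 = 835,200,000 bytes.
Total = 1,602,279,000 bytes = 1528.1 MiB.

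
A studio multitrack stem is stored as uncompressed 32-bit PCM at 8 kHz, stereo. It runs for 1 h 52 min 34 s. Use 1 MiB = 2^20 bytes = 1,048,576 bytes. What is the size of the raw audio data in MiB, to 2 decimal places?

412.23 MiB

Duration = 1 h 52 min 34 s = 6,754 s.
Bytes = 8,000 samples/s × 6,754 s × 4 bytes/sample × 2 ch = 432,256,000 bytes.
432,256,000 / 1,048,576 = 412.23 MiB.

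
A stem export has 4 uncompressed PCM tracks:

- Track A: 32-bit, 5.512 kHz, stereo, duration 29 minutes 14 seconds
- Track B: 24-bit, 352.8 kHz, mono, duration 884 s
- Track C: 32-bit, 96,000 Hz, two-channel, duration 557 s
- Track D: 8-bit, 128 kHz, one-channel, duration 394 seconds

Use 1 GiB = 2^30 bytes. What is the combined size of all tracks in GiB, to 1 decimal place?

Track A: 29 minutes 14 seconds = 1,754 s; 5,512 × 1,754 × 4 × 2 = 77,344,384 bytes.
Track B: 352,800 × 884 × 3 × 1 = 935,625,600 bytes.
Track C: 96,000 × 557 × 4 × 2 = 427,776,000 bytes.
Track D: 128,000 × 394 × 1 × 1 = 50,432,000 bytes.
Total = 1,491,177,984 bytes = 1.4 GiB.

1.4 GiB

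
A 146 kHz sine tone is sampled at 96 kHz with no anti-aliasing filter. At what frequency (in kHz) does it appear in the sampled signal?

Nyquist = 96,000/2 = 48,000 Hz; 146,000 Hz exceeds it.
Alias = |146,000 − 2×96,000| = |146,000 − 192,000| = 46,000 Hz = 46 kHz.

46 kHz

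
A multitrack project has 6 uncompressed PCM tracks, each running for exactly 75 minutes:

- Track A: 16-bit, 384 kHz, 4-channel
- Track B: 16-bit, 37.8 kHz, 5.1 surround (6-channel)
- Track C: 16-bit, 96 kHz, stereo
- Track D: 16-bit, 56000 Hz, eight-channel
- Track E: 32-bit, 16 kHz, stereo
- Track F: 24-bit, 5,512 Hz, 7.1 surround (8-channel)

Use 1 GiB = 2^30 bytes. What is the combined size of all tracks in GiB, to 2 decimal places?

21.23 GiB

exactly 75 minutes = 4,500 s.
Track A: 384,000 × 4,500 × 2 × 4 = 13,824,000,000 bytes.
Track B: 37,800 × 4,500 × 2 × 6 = 2,041,200,000 bytes.
Track C: 96,000 × 4,500 × 2 × 2 = 1,728,000,000 bytes.
Track D: 56,000 × 4,500 × 2 × 8 = 4,032,000,000 bytes.
Track E: 16,000 × 4,500 × 4 × 2 = 576,000,000 bytes.
Track F: 5,512 × 4,500 × 3 × 8 = 595,296,000 bytes.
Total = 22,796,496,000 bytes = 21.23 GiB.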